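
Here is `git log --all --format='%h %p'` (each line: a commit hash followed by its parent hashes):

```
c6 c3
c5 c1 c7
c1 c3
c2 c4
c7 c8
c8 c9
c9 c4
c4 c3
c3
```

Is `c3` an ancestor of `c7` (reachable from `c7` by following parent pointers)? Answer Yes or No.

Ancestors of c7 (commits reachable by following parents): {c3, c4, c7, c8, c9}.
c3 is in that set, so it is an ancestor of c7.

Yes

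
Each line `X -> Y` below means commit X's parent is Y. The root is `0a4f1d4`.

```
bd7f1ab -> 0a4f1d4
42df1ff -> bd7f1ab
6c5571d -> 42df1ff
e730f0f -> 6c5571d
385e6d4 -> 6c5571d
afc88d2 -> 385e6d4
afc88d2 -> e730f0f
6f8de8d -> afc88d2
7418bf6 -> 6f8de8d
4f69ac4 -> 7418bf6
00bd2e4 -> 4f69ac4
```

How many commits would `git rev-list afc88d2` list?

Walking parent pointers from afc88d2: reachable set = {0a4f1d4, 385e6d4, 42df1ff, 6c5571d, afc88d2, bd7f1ab, e730f0f}.
That is 7 commits.

7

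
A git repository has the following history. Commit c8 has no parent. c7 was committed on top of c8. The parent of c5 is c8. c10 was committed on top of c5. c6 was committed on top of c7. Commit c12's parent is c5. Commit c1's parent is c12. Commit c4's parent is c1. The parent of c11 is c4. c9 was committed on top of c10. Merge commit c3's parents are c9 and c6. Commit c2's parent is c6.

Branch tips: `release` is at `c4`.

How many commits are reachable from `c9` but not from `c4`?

2

Reachable from c9: {c10, c5, c8, c9}.
Reachable from c4: {c1, c12, c4, c5, c8}.
In c9's history but not c4's: {c10, c9} — 2 commits.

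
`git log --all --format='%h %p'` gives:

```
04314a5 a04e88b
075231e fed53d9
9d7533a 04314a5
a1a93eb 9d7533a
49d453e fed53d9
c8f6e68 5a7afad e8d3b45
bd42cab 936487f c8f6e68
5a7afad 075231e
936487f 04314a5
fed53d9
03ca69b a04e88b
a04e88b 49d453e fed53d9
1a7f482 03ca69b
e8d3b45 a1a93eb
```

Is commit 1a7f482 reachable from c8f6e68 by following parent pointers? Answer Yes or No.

Ancestors of c8f6e68: {04314a5, 075231e, 49d453e, 5a7afad, 9d7533a, a04e88b, a1a93eb, c8f6e68, e8d3b45, fed53d9}.
1a7f482 is not in that set, so it is not an ancestor of c8f6e68.

No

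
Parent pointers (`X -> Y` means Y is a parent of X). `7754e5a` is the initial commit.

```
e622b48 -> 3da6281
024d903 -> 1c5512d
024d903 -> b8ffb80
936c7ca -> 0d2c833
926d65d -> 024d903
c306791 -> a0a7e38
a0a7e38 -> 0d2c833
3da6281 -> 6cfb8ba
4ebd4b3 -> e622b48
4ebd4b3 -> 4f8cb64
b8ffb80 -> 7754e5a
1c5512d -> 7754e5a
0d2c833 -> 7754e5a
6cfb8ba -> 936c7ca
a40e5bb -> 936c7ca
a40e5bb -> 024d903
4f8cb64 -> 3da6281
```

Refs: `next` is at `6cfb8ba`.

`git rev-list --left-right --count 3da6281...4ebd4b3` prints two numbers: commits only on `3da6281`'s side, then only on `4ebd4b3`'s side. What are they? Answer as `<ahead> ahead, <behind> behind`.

Reachable from 3da6281: {0d2c833, 3da6281, 6cfb8ba, 7754e5a, 936c7ca}.
Reachable from 4ebd4b3: {0d2c833, 3da6281, 4ebd4b3, 4f8cb64, 6cfb8ba, 7754e5a, 936c7ca, e622b48}.
Only in 3da6281's history (ahead): {} — 0.
Only in 4ebd4b3's history (behind): {4ebd4b3, 4f8cb64, e622b48} — 3.

0 ahead, 3 behind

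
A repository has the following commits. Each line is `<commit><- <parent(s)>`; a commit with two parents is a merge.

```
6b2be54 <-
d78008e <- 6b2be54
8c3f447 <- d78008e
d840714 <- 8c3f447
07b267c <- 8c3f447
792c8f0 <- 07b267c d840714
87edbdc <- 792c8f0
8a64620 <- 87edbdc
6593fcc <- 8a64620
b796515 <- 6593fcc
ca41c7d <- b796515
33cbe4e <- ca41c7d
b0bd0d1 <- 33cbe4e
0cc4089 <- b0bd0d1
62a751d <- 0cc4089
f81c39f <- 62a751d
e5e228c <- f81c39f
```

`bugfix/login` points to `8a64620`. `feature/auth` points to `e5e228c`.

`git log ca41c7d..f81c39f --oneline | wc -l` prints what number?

5

Reachable from f81c39f: {07b267c, 0cc4089, 33cbe4e, 62a751d, 6593fcc, 6b2be54, 792c8f0, 87edbdc, 8a64620, 8c3f447, b0bd0d1, b796515, ca41c7d, d78008e, d840714, f81c39f}.
Reachable from ca41c7d: {07b267c, 6593fcc, 6b2be54, 792c8f0, 87edbdc, 8a64620, 8c3f447, b796515, ca41c7d, d78008e, d840714}.
In f81c39f's history but not ca41c7d's: {0cc4089, 33cbe4e, 62a751d, b0bd0d1, f81c39f} — 5 commits.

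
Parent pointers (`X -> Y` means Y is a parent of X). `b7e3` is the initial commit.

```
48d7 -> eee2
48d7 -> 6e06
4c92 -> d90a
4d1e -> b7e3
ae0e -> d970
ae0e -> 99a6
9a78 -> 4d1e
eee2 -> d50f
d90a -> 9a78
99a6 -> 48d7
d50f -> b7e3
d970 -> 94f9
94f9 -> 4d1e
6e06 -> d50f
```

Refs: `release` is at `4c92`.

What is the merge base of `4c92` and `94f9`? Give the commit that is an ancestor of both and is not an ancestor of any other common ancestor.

Ancestors of 4c92: {4c92, 4d1e, 9a78, b7e3, d90a}.
Ancestors of 94f9: {4d1e, 94f9, b7e3}.
Common ancestors: {4d1e, b7e3}.
Among these, 4d1e is not an ancestor of any other common ancestor — it is the merge base.

4d1e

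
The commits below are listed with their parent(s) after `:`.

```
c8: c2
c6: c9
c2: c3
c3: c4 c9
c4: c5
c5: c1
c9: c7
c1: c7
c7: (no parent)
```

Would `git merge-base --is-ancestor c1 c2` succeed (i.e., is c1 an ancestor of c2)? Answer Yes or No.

Yes

Ancestors of c2 (commits reachable by following parents): {c1, c2, c3, c4, c5, c7, c9}.
c1 is in that set, so it is an ancestor of c2.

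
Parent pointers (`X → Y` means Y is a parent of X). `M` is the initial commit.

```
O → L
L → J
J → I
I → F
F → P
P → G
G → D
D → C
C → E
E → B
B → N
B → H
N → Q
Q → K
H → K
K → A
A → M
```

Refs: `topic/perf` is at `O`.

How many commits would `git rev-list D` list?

10

Walking parent pointers from D: reachable set = {A, B, C, D, E, H, K, M, N, Q}.
That is 10 commits.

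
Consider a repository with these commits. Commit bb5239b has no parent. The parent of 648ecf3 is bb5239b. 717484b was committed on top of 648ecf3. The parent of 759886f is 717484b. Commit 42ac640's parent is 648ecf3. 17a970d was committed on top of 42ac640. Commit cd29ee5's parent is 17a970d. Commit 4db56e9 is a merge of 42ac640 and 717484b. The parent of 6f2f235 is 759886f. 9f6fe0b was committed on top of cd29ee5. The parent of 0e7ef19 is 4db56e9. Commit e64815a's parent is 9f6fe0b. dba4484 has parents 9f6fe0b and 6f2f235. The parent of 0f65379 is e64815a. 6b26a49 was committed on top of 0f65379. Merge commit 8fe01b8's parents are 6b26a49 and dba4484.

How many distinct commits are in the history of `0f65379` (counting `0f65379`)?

8

Walking parent pointers from 0f65379: reachable set = {0f65379, 17a970d, 42ac640, 648ecf3, 9f6fe0b, bb5239b, cd29ee5, e64815a}.
That is 8 commits.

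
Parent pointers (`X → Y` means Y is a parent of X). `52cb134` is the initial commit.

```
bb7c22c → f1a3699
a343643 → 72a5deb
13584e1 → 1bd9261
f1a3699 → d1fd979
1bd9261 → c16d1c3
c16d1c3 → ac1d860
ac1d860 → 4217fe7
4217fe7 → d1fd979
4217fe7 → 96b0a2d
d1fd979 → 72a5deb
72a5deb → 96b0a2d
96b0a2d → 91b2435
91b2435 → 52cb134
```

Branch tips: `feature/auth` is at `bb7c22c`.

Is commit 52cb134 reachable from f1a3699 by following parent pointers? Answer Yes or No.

Yes

Ancestors of f1a3699 (commits reachable by following parents): {52cb134, 72a5deb, 91b2435, 96b0a2d, d1fd979, f1a3699}.
52cb134 is in that set, so it is an ancestor of f1a3699.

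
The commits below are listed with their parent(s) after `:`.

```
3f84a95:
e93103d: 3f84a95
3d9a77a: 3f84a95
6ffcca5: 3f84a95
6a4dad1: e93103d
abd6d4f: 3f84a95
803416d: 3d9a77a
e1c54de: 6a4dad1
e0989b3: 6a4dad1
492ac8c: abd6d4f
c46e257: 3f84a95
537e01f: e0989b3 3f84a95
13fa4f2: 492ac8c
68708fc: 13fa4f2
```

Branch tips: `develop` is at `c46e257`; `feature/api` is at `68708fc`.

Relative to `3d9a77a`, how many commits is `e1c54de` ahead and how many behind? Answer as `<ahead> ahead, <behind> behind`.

3 ahead, 1 behind

Reachable from e1c54de: {3f84a95, 6a4dad1, e1c54de, e93103d}.
Reachable from 3d9a77a: {3d9a77a, 3f84a95}.
Only in e1c54de's history (ahead): {6a4dad1, e1c54de, e93103d} — 3.
Only in 3d9a77a's history (behind): {3d9a77a} — 1.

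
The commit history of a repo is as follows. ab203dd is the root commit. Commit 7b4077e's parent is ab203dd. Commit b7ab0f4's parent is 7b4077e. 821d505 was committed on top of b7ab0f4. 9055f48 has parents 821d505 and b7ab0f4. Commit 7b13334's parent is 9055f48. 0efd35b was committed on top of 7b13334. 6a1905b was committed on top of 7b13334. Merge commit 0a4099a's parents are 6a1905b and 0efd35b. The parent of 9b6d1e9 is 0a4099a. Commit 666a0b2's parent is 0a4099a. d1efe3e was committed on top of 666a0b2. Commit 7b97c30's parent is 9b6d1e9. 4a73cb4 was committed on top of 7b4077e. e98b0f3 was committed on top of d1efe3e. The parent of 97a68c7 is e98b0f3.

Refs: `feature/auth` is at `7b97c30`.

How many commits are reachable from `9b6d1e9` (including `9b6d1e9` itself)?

Walking parent pointers from 9b6d1e9: reachable set = {0a4099a, 0efd35b, 6a1905b, 7b13334, 7b4077e, 821d505, 9055f48, 9b6d1e9, ab203dd, b7ab0f4}.
That is 10 commits.

10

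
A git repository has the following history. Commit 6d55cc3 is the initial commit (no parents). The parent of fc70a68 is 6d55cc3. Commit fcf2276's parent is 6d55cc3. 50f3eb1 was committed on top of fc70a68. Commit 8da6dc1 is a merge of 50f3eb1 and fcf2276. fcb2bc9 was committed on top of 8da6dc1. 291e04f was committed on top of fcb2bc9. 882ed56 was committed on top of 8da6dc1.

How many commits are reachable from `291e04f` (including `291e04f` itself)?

7

Walking parent pointers from 291e04f: reachable set = {291e04f, 50f3eb1, 6d55cc3, 8da6dc1, fc70a68, fcb2bc9, fcf2276}.
That is 7 commits.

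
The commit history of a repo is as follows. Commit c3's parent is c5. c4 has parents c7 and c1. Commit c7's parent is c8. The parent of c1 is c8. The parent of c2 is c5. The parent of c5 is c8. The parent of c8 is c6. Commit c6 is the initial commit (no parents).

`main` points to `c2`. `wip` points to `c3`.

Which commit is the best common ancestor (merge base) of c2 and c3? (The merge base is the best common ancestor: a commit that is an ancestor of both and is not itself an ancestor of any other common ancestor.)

c5

Ancestors of c2: {c2, c5, c6, c8}.
Ancestors of c3: {c3, c5, c6, c8}.
Common ancestors: {c5, c6, c8}.
Among these, c5 is not an ancestor of any other common ancestor — it is the merge base.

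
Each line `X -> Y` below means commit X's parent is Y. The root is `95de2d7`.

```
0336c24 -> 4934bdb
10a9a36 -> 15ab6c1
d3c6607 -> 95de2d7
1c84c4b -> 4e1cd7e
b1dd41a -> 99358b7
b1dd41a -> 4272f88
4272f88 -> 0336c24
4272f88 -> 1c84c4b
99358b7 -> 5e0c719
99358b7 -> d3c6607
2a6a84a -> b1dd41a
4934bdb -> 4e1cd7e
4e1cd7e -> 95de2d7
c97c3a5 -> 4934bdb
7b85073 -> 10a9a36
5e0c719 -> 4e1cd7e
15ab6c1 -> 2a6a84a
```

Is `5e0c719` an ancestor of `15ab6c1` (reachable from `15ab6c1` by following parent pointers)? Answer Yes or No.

Yes

Ancestors of 15ab6c1 (commits reachable by following parents): {0336c24, 15ab6c1, 1c84c4b, 2a6a84a, 4272f88, 4934bdb, 4e1cd7e, 5e0c719, 95de2d7, 99358b7, b1dd41a, d3c6607}.
5e0c719 is in that set, so it is an ancestor of 15ab6c1.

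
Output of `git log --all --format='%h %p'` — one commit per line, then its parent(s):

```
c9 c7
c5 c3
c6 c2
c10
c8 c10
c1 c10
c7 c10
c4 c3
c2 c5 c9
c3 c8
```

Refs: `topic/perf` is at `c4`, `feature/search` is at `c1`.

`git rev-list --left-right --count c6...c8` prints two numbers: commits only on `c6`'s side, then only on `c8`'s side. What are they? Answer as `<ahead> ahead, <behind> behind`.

Reachable from c6: {c10, c2, c3, c5, c6, c7, c8, c9}.
Reachable from c8: {c10, c8}.
Only in c6's history (ahead): {c2, c3, c5, c6, c7, c9} — 6.
Only in c8's history (behind): {} — 0.

6 ahead, 0 behind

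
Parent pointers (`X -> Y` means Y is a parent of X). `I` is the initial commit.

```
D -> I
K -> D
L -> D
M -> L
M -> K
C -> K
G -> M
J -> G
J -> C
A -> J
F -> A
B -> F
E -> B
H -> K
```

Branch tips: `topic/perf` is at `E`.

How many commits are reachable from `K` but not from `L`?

Reachable from K: {D, I, K}.
Reachable from L: {D, I, L}.
In K's history but not L's: {K} — 1 commit.

1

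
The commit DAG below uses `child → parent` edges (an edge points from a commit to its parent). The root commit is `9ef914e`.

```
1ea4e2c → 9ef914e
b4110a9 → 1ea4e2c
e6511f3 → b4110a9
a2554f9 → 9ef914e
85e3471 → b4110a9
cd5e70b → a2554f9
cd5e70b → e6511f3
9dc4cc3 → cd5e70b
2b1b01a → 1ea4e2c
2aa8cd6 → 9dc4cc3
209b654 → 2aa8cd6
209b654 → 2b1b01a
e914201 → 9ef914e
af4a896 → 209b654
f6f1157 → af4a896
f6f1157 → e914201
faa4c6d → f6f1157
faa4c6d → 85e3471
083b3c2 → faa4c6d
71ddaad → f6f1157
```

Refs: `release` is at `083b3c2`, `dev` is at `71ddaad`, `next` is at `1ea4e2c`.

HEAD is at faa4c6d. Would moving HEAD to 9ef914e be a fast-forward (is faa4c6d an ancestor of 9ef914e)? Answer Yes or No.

A fast-forward from faa4c6d to 9ef914e is possible iff faa4c6d is an ancestor of 9ef914e.
Ancestors of 9ef914e: {9ef914e}.
faa4c6d is not among them, so fast-forward is not possible.

No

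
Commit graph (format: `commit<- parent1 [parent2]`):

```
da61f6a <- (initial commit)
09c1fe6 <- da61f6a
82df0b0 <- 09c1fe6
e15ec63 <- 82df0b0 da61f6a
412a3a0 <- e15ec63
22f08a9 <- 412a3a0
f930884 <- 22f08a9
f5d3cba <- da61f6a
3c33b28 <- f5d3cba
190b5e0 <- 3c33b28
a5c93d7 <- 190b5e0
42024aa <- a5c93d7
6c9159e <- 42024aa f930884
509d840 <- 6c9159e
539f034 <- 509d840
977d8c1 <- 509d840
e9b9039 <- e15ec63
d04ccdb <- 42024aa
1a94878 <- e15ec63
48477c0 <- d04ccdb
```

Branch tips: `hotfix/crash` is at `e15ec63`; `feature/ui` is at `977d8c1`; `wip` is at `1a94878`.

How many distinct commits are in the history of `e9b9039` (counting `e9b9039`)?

Walking parent pointers from e9b9039: reachable set = {09c1fe6, 82df0b0, da61f6a, e15ec63, e9b9039}.
That is 5 commits.

5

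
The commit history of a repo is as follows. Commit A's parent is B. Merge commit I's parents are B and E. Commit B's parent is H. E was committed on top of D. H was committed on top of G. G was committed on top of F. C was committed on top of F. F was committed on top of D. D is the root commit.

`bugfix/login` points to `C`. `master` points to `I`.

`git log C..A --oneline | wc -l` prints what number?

Reachable from A: {A, B, D, F, G, H}.
Reachable from C: {C, D, F}.
In A's history but not C's: {A, B, G, H} — 4 commits.

4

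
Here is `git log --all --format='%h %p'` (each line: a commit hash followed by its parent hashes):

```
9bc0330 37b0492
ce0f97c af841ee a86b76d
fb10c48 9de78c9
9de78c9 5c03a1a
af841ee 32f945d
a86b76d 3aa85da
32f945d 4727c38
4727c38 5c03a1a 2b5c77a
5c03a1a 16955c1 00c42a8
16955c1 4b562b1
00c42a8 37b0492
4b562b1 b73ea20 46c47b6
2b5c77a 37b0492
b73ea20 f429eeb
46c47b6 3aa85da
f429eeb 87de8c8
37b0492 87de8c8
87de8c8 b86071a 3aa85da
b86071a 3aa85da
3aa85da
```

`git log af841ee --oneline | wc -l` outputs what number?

15

Walking parent pointers from af841ee: reachable set = {00c42a8, 16955c1, 2b5c77a, 32f945d, 37b0492, 3aa85da, 46c47b6, 4727c38, 4b562b1, 5c03a1a, 87de8c8, af841ee, b73ea20, b86071a, f429eeb}.
That is 15 commits.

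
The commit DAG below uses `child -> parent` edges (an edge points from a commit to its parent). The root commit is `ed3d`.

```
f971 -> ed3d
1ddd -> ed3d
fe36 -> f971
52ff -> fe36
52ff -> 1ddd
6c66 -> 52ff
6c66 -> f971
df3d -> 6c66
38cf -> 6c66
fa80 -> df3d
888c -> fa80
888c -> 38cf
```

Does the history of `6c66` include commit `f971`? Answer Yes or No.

Ancestors of 6c66 (commits reachable by following parents): {1ddd, 52ff, 6c66, ed3d, f971, fe36}.
f971 is in that set, so it is an ancestor of 6c66.

Yes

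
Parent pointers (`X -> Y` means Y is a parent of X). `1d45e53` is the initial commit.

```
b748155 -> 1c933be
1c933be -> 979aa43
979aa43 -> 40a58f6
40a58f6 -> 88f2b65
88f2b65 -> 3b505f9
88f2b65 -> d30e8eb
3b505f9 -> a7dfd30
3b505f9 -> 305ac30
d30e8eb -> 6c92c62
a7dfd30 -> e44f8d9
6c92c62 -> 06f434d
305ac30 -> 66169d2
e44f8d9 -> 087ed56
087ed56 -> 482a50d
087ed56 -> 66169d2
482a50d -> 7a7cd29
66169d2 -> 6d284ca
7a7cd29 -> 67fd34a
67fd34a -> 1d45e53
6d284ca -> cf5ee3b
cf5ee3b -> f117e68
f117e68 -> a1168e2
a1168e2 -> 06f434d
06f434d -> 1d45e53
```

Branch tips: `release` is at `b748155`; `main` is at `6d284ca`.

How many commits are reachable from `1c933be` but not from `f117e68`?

Reachable from 1c933be: {06f434d, 087ed56, 1c933be, 1d45e53, 305ac30, 3b505f9, 40a58f6, 482a50d, 66169d2, 67fd34a, 6c92c62, 6d284ca, 7a7cd29, 88f2b65, 979aa43, a1168e2, a7dfd30, cf5ee3b, d30e8eb, e44f8d9, f117e68}.
Reachable from f117e68: {06f434d, 1d45e53, a1168e2, f117e68}.
In 1c933be's history but not f117e68's: {087ed56, 1c933be, 305ac30, 3b505f9, 40a58f6, 482a50d, 66169d2, 67fd34a, 6c92c62, 6d284ca, 7a7cd29, 88f2b65, 979aa43, a7dfd30, cf5ee3b, d30e8eb, e44f8d9} — 17 commits.

17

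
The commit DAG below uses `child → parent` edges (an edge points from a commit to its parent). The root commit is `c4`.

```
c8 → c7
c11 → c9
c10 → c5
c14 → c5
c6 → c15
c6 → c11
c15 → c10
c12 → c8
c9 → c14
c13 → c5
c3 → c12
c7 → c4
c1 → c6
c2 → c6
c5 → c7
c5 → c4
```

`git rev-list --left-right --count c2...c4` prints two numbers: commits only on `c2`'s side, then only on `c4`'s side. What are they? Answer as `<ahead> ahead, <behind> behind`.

9 ahead, 0 behind

Reachable from c2: {c10, c11, c14, c15, c2, c4, c5, c6, c7, c9}.
Reachable from c4: {c4}.
Only in c2's history (ahead): {c10, c11, c14, c15, c2, c5, c6, c7, c9} — 9.
Only in c4's history (behind): {} — 0.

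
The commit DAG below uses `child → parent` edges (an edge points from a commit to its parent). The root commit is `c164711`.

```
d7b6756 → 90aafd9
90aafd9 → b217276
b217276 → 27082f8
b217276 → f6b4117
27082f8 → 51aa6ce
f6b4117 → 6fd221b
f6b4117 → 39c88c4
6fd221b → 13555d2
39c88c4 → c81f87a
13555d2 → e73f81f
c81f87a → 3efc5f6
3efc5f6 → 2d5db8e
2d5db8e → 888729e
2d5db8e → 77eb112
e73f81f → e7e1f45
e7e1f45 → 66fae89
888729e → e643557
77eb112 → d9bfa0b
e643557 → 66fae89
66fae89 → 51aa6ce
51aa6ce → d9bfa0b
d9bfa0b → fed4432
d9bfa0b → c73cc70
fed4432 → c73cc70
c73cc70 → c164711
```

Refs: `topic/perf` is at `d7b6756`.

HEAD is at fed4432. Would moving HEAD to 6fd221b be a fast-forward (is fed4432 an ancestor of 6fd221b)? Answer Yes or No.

A fast-forward from fed4432 to 6fd221b is possible iff fed4432 is an ancestor of 6fd221b.
Ancestors of 6fd221b: {13555d2, 51aa6ce, 66fae89, 6fd221b, c164711, c73cc70, d9bfa0b, e73f81f, e7e1f45, fed4432}.
fed4432 is among them, so fast-forward is possible.

Yes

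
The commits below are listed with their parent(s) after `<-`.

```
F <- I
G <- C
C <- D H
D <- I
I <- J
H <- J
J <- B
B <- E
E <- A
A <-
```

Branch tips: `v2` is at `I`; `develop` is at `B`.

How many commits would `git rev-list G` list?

9

Walking parent pointers from G: reachable set = {A, B, C, D, E, G, H, I, J}.
That is 9 commits.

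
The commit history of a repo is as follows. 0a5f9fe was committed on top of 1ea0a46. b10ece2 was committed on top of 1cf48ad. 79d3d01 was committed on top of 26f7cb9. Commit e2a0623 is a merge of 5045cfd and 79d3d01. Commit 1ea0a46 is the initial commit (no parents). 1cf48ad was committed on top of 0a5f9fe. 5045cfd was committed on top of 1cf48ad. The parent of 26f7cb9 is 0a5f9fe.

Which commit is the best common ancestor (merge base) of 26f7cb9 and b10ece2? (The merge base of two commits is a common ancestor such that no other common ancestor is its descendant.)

0a5f9fe

Ancestors of 26f7cb9: {0a5f9fe, 1ea0a46, 26f7cb9}.
Ancestors of b10ece2: {0a5f9fe, 1cf48ad, 1ea0a46, b10ece2}.
Common ancestors: {0a5f9fe, 1ea0a46}.
Among these, 0a5f9fe is not an ancestor of any other common ancestor — it is the merge base.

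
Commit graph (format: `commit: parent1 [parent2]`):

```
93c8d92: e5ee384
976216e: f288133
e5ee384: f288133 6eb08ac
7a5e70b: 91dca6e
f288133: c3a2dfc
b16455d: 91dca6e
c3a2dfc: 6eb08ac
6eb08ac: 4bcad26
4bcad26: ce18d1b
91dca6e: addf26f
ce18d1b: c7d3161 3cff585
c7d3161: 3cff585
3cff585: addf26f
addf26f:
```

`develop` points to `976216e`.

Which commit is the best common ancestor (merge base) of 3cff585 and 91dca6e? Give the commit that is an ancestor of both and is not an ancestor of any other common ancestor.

Ancestors of 3cff585: {3cff585, addf26f}.
Ancestors of 91dca6e: {91dca6e, addf26f}.
Common ancestors: {addf26f}.
The only common ancestor is addf26f, so it is the merge base.

addf26f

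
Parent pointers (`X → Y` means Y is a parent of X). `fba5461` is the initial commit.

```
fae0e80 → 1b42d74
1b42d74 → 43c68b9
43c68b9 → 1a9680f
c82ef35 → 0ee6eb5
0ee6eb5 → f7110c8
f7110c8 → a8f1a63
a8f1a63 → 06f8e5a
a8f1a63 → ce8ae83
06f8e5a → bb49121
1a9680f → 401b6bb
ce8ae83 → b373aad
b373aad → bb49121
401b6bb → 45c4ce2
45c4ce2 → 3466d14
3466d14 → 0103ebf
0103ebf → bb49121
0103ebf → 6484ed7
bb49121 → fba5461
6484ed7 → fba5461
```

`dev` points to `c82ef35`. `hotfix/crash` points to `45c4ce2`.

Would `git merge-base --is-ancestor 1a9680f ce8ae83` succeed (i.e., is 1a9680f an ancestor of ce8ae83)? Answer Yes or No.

No

Ancestors of ce8ae83: {b373aad, bb49121, ce8ae83, fba5461}.
1a9680f is not in that set, so it is not an ancestor of ce8ae83.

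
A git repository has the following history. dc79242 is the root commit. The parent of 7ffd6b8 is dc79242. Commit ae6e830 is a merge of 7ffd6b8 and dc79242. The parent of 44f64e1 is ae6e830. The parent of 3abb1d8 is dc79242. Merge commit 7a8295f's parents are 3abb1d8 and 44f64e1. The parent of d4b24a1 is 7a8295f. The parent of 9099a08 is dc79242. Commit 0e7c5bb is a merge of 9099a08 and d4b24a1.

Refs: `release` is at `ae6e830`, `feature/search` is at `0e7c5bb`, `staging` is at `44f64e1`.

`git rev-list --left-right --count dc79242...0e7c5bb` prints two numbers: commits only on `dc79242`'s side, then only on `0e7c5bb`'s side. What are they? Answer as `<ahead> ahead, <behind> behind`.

0 ahead, 8 behind

Reachable from dc79242: {dc79242}.
Reachable from 0e7c5bb: {0e7c5bb, 3abb1d8, 44f64e1, 7a8295f, 7ffd6b8, 9099a08, ae6e830, d4b24a1, dc79242}.
Only in dc79242's history (ahead): {} — 0.
Only in 0e7c5bb's history (behind): {0e7c5bb, 3abb1d8, 44f64e1, 7a8295f, 7ffd6b8, 9099a08, ae6e830, d4b24a1} — 8.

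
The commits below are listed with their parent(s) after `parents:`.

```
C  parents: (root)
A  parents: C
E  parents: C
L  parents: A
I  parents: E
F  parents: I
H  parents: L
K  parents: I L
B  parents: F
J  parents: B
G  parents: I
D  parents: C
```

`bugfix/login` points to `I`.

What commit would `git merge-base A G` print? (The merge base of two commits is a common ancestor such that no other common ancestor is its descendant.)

Ancestors of A: {A, C}.
Ancestors of G: {C, E, G, I}.
Common ancestors: {C}.
The only common ancestor is C, so it is the merge base.

C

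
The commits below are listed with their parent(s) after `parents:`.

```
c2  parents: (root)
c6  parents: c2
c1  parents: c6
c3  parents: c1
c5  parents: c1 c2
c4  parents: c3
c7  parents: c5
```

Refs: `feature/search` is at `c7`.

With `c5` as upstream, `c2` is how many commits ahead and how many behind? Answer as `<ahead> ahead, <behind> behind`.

0 ahead, 3 behind

Reachable from c2: {c2}.
Reachable from c5: {c1, c2, c5, c6}.
Only in c2's history (ahead): {} — 0.
Only in c5's history (behind): {c1, c5, c6} — 3.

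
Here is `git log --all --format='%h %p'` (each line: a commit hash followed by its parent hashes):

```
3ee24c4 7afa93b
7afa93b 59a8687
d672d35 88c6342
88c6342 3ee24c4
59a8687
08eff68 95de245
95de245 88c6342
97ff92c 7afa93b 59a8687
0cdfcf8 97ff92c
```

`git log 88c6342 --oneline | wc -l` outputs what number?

Walking parent pointers from 88c6342: reachable set = {3ee24c4, 59a8687, 7afa93b, 88c6342}.
That is 4 commits.

4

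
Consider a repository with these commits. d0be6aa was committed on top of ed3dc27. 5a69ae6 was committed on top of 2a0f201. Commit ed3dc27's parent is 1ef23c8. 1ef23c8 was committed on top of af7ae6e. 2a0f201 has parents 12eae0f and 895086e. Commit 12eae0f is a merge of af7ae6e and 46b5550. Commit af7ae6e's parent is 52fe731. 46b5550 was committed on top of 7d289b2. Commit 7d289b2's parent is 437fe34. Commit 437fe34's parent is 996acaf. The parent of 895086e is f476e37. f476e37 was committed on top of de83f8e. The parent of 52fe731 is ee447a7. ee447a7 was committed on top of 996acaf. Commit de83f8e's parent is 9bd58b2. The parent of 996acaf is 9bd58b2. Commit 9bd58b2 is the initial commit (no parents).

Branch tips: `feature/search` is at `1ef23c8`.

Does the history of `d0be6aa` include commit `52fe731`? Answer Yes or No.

Ancestors of d0be6aa (commits reachable by following parents): {1ef23c8, 52fe731, 996acaf, 9bd58b2, af7ae6e, d0be6aa, ed3dc27, ee447a7}.
52fe731 is in that set, so it is an ancestor of d0be6aa.

Yes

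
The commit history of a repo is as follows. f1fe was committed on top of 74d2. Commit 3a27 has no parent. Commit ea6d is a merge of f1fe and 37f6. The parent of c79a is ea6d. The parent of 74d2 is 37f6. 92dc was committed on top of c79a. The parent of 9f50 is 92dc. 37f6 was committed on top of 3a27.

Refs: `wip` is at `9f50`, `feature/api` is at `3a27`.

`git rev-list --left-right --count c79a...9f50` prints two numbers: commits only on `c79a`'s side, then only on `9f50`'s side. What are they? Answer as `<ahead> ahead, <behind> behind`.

Reachable from c79a: {37f6, 3a27, 74d2, c79a, ea6d, f1fe}.
Reachable from 9f50: {37f6, 3a27, 74d2, 92dc, 9f50, c79a, ea6d, f1fe}.
Only in c79a's history (ahead): {} — 0.
Only in 9f50's history (behind): {92dc, 9f50} — 2.

0 ahead, 2 behind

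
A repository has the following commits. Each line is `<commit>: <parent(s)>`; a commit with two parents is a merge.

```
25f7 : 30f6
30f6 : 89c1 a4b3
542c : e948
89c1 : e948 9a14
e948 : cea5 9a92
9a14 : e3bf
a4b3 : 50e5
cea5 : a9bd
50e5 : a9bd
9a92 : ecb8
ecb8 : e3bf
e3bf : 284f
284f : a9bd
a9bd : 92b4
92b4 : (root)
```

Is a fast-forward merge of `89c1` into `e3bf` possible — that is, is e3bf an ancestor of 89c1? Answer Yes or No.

Yes

A fast-forward from e3bf to 89c1 is possible iff e3bf is an ancestor of 89c1.
Ancestors of 89c1: {284f, 89c1, 92b4, 9a14, 9a92, a9bd, cea5, e3bf, e948, ecb8}.
e3bf is among them, so fast-forward is possible.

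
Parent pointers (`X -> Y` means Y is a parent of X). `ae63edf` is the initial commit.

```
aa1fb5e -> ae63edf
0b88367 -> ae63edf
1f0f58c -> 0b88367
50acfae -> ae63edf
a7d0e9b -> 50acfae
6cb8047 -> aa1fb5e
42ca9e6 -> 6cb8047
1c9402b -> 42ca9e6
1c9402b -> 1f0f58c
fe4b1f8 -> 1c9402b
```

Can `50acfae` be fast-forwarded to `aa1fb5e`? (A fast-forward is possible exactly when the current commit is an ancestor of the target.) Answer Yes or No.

No

A fast-forward from 50acfae to aa1fb5e is possible iff 50acfae is an ancestor of aa1fb5e.
Ancestors of aa1fb5e: {aa1fb5e, ae63edf}.
50acfae is not among them, so fast-forward is not possible.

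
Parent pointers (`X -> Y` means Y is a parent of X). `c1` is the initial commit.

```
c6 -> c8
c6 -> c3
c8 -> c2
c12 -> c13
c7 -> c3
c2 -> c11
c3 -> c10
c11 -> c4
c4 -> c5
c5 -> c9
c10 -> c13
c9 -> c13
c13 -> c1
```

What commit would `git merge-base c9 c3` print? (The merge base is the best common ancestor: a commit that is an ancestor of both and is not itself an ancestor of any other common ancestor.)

Ancestors of c9: {c1, c13, c9}.
Ancestors of c3: {c1, c10, c13, c3}.
Common ancestors: {c1, c13}.
Among these, c13 is not an ancestor of any other common ancestor — it is the merge base.

c13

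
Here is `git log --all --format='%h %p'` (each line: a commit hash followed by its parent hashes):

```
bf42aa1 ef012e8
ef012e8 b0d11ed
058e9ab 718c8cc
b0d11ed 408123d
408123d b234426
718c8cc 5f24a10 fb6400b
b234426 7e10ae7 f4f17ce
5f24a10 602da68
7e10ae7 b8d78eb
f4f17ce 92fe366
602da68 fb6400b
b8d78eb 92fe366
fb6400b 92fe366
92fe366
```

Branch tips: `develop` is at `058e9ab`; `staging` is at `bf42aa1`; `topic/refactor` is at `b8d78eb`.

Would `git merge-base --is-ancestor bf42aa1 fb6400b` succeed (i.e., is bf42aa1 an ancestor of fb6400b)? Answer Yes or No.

No

Ancestors of fb6400b: {92fe366, fb6400b}.
bf42aa1 is not in that set, so it is not an ancestor of fb6400b.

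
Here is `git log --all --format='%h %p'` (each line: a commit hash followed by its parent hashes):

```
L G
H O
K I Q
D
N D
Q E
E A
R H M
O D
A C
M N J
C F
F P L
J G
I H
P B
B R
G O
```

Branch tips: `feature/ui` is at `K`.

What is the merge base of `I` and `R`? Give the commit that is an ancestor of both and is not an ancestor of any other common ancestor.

Ancestors of I: {D, H, I, O}.
Ancestors of R: {D, G, H, J, M, N, O, R}.
Common ancestors: {D, H, O}.
Among these, H is not an ancestor of any other common ancestor — it is the merge base.

H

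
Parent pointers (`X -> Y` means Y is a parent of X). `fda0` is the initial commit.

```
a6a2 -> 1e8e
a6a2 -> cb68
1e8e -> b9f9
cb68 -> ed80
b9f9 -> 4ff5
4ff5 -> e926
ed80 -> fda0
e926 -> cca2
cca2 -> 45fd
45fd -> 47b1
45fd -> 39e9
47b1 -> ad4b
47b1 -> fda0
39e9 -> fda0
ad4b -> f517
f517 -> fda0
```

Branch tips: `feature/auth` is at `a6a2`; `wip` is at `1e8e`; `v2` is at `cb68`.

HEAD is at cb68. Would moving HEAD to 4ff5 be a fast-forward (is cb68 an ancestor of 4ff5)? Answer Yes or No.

No

A fast-forward from cb68 to 4ff5 is possible iff cb68 is an ancestor of 4ff5.
Ancestors of 4ff5: {39e9, 45fd, 47b1, 4ff5, ad4b, cca2, e926, f517, fda0}.
cb68 is not among them, so fast-forward is not possible.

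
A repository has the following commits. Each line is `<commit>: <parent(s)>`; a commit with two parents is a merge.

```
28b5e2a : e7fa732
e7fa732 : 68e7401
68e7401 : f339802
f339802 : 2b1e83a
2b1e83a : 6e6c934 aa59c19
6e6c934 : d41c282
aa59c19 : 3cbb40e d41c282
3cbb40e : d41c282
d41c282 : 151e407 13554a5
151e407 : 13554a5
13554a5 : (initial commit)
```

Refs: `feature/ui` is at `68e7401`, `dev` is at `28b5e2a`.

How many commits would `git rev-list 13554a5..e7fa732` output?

9

Reachable from e7fa732: {13554a5, 151e407, 2b1e83a, 3cbb40e, 68e7401, 6e6c934, aa59c19, d41c282, e7fa732, f339802}.
Reachable from 13554a5: {13554a5}.
In e7fa732's history but not 13554a5's: {151e407, 2b1e83a, 3cbb40e, 68e7401, 6e6c934, aa59c19, d41c282, e7fa732, f339802} — 9 commits.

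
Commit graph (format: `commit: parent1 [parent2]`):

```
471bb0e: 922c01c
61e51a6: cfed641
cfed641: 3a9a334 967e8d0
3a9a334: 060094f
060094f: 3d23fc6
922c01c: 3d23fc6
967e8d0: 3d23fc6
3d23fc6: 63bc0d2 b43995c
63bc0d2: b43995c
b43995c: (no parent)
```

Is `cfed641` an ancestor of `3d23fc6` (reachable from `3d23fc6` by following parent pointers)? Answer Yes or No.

No

Ancestors of 3d23fc6: {3d23fc6, 63bc0d2, b43995c}.
cfed641 is not in that set, so it is not an ancestor of 3d23fc6.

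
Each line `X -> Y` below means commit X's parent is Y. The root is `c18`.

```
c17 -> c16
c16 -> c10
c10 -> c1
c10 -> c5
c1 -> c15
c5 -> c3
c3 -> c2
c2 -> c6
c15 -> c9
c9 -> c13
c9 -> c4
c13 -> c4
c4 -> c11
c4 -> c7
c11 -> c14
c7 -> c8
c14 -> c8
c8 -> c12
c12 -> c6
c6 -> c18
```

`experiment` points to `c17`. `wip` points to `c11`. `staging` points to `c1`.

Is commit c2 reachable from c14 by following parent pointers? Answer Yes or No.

Ancestors of c14: {c12, c14, c18, c6, c8}.
c2 is not in that set, so it is not an ancestor of c14.

No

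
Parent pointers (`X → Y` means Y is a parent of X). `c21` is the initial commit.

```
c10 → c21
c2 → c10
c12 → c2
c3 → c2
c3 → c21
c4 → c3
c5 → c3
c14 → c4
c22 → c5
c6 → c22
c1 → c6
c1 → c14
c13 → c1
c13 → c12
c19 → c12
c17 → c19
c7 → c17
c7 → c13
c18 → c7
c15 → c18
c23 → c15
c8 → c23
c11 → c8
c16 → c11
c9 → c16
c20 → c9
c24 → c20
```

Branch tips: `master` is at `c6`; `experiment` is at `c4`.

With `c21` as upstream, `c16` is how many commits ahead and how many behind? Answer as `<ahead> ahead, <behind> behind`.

Reachable from c16: {c1, c10, c11, c12, c13, c14, c15, c16, c17, c18, c19, c2, c21, c22, c23, c3, c4, c5, c6, c7, c8}.
Reachable from c21: {c21}.
Only in c16's history (ahead): {c1, c10, c11, c12, c13, c14, c15, c16, c17, c18, c19, c2, c22, c23, c3, c4, c5, c6, c7, c8} — 20.
Only in c21's history (behind): {} — 0.

20 ahead, 0 behind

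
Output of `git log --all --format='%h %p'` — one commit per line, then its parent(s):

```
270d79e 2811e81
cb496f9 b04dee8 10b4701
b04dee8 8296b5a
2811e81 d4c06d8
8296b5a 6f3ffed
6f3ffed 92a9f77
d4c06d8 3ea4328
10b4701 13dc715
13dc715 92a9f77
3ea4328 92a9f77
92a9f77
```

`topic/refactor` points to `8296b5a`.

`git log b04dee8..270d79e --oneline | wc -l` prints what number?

Reachable from 270d79e: {270d79e, 2811e81, 3ea4328, 92a9f77, d4c06d8}.
Reachable from b04dee8: {6f3ffed, 8296b5a, 92a9f77, b04dee8}.
In 270d79e's history but not b04dee8's: {270d79e, 2811e81, 3ea4328, d4c06d8} — 4 commits.

4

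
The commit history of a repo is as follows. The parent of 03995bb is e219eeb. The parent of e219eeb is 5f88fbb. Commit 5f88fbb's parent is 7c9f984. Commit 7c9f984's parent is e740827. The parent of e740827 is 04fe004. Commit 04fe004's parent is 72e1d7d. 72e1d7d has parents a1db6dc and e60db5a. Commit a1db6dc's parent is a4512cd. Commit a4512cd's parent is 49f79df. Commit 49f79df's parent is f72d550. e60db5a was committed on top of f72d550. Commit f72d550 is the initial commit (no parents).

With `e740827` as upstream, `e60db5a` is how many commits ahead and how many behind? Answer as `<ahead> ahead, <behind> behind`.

0 ahead, 6 behind

Reachable from e60db5a: {e60db5a, f72d550}.
Reachable from e740827: {04fe004, 49f79df, 72e1d7d, a1db6dc, a4512cd, e60db5a, e740827, f72d550}.
Only in e60db5a's history (ahead): {} — 0.
Only in e740827's history (behind): {04fe004, 49f79df, 72e1d7d, a1db6dc, a4512cd, e740827} — 6.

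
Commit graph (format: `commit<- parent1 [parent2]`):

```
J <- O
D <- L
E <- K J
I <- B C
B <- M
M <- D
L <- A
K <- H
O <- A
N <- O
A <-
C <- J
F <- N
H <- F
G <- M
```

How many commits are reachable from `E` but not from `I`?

5

Reachable from E: {A, E, F, H, J, K, N, O}.
Reachable from I: {A, B, C, D, I, J, L, M, O}.
In E's history but not I's: {E, F, H, K, N} — 5 commits.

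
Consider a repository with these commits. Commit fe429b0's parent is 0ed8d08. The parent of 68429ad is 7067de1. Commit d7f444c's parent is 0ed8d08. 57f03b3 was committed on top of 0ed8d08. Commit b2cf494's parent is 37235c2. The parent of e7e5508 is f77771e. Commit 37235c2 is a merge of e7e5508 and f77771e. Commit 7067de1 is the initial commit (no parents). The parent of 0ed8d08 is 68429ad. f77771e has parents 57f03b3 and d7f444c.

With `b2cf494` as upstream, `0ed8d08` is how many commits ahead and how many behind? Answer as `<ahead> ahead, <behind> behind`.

Reachable from 0ed8d08: {0ed8d08, 68429ad, 7067de1}.
Reachable from b2cf494: {0ed8d08, 37235c2, 57f03b3, 68429ad, 7067de1, b2cf494, d7f444c, e7e5508, f77771e}.
Only in 0ed8d08's history (ahead): {} — 0.
Only in b2cf494's history (behind): {37235c2, 57f03b3, b2cf494, d7f444c, e7e5508, f77771e} — 6.

0 ahead, 6 behind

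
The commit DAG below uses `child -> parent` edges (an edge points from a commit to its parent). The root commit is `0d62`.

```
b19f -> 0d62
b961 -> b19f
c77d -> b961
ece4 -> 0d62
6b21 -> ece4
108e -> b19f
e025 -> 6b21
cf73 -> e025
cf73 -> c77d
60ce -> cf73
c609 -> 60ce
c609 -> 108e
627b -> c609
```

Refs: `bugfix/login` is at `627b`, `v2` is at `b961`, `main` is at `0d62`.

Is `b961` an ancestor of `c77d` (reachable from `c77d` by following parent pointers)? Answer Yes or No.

Ancestors of c77d (commits reachable by following parents): {0d62, b19f, b961, c77d}.
b961 is in that set, so it is an ancestor of c77d.

Yes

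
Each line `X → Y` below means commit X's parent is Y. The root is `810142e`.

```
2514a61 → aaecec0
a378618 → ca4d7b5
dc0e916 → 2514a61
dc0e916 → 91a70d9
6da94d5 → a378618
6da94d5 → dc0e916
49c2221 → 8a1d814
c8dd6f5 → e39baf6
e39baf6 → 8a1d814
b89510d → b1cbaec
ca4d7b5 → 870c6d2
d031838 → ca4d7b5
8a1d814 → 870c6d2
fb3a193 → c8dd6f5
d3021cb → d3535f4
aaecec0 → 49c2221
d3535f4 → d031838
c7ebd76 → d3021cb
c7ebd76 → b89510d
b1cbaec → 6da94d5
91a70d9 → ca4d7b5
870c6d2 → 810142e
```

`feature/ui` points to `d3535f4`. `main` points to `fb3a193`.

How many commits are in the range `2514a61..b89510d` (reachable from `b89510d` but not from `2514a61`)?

Reachable from b89510d: {2514a61, 49c2221, 6da94d5, 810142e, 870c6d2, 8a1d814, 91a70d9, a378618, aaecec0, b1cbaec, b89510d, ca4d7b5, dc0e916}.
Reachable from 2514a61: {2514a61, 49c2221, 810142e, 870c6d2, 8a1d814, aaecec0}.
In b89510d's history but not 2514a61's: {6da94d5, 91a70d9, a378618, b1cbaec, b89510d, ca4d7b5, dc0e916} — 7 commits.

7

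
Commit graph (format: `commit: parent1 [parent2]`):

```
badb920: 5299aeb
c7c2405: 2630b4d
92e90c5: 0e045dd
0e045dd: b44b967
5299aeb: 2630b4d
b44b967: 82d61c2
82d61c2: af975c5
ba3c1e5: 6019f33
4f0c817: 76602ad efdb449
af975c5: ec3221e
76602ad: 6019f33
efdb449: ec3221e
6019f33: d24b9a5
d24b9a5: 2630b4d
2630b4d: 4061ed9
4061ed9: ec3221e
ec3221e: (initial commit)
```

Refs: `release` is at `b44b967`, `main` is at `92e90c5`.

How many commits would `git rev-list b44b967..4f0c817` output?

Reachable from 4f0c817: {2630b4d, 4061ed9, 4f0c817, 6019f33, 76602ad, d24b9a5, ec3221e, efdb449}.
Reachable from b44b967: {82d61c2, af975c5, b44b967, ec3221e}.
In 4f0c817's history but not b44b967's: {2630b4d, 4061ed9, 4f0c817, 6019f33, 76602ad, d24b9a5, efdb449} — 7 commits.

7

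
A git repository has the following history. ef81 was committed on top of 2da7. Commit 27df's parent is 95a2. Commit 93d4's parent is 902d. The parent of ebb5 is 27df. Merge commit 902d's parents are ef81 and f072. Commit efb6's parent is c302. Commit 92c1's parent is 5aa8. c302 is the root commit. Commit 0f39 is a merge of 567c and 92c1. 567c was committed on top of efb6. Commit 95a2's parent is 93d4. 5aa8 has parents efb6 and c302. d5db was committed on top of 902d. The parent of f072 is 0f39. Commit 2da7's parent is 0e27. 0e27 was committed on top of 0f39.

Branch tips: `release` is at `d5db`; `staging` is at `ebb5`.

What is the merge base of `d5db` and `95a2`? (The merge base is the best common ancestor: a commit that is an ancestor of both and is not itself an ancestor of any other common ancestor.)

902d

Ancestors of d5db: {0e27, 0f39, 2da7, 567c, 5aa8, 902d, 92c1, c302, d5db, ef81, efb6, f072}.
Ancestors of 95a2: {0e27, 0f39, 2da7, 567c, 5aa8, 902d, 92c1, 93d4, 95a2, c302, ef81, efb6, f072}.
Common ancestors: {0e27, 0f39, 2da7, 567c, 5aa8, 902d, 92c1, c302, ef81, efb6, f072}.
Among these, 902d is not an ancestor of any other common ancestor — it is the merge base.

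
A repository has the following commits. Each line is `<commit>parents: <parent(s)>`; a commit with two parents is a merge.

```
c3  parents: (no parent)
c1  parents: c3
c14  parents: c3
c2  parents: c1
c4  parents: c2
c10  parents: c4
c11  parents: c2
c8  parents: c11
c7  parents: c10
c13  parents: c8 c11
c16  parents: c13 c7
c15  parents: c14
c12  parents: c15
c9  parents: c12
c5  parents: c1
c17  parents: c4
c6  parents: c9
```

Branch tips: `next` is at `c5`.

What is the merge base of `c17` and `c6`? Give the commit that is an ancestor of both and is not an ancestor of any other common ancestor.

c3

Ancestors of c17: {c1, c17, c2, c3, c4}.
Ancestors of c6: {c12, c14, c15, c3, c6, c9}.
Common ancestors: {c3}.
The only common ancestor is c3, so it is the merge base.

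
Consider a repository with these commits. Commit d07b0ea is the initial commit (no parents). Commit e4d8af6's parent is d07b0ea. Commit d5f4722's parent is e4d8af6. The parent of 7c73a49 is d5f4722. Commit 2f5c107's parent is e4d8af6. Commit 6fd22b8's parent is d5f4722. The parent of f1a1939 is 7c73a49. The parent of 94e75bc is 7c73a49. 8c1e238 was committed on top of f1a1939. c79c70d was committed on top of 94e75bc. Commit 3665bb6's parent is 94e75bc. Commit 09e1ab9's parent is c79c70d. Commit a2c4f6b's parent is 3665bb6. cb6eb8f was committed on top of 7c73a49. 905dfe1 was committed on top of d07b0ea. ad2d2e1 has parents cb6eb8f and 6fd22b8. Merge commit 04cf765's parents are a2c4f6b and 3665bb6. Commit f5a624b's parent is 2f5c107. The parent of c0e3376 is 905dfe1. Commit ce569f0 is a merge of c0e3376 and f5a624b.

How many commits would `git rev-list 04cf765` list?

8

Walking parent pointers from 04cf765: reachable set = {04cf765, 3665bb6, 7c73a49, 94e75bc, a2c4f6b, d07b0ea, d5f4722, e4d8af6}.
That is 8 commits.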